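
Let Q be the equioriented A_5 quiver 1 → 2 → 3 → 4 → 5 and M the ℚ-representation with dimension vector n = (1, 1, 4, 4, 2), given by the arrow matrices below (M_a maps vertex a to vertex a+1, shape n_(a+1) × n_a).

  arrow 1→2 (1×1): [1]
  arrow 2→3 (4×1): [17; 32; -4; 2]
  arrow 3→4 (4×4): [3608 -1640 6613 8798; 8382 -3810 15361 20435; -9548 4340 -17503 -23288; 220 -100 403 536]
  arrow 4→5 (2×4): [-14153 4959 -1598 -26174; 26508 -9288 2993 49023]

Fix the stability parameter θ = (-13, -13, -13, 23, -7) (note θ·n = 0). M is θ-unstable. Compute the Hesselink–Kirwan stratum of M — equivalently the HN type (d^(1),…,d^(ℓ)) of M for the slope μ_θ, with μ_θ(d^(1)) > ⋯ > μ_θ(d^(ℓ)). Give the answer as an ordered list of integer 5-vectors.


Interval decomposition of M: I[1,3], I[3,3], I[3,5]^2, I[4,4]^2.
HN type (ℓ=3): μ^(1)=23; μ^(2)=8; μ^(3)=-13

((0, 0, 0, 2, 0); (0, 0, 0, 2, 2); (1, 1, 4, 0, 0))


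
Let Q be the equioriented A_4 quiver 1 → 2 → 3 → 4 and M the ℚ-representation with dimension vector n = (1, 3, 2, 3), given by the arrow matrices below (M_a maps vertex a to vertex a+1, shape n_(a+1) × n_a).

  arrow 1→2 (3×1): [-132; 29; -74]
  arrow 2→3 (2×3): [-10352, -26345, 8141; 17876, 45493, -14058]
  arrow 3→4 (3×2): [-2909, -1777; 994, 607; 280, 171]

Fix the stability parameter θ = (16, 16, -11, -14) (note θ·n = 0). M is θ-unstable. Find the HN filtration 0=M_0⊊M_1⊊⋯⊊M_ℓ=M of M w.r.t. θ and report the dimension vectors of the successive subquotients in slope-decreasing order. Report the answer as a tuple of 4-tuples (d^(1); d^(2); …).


Barcode: M ≅ I[1,4], I[2,2], I[2,4], I[4,4]. HN layers by μ_θ (4 steps, strictly decreasing):
  μ^(1)=16; μ^(2)=7/4; μ^(3)=-3; μ^(4)=-14

((0, 1, 0, 0); (1, 1, 1, 1); (0, 1, 1, 1); (0, 0, 0, 1))


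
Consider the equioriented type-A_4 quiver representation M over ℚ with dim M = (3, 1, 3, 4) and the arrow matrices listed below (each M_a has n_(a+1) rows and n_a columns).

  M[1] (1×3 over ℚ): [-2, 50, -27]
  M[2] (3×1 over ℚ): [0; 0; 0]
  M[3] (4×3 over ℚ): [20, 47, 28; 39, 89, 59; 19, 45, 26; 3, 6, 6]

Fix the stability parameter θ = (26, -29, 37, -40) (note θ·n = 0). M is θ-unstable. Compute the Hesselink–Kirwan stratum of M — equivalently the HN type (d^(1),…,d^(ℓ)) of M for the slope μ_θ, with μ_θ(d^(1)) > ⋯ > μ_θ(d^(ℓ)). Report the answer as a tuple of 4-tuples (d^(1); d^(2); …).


Via rank(M_{q-1}∘⋯∘M_p): M ≅ I[1,1]^2, I[1,2], I[3,4]^3, I[4,4].
μ_θ-semistable layers: μ^(1)=26; μ^(2)=-3/2; μ^(3)=-40

((2, 0, 0, 0); (1, 1, 3, 3); (0, 0, 0, 1))


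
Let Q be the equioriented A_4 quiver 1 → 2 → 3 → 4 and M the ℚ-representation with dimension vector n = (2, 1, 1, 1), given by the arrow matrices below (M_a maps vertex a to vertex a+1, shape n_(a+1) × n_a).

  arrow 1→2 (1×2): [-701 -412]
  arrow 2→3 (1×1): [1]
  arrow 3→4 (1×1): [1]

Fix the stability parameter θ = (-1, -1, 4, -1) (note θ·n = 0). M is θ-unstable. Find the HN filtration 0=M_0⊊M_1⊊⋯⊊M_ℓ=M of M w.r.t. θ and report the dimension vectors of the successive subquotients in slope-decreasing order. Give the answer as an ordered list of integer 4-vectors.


Via rank(M_{q-1}∘⋯∘M_p): M ≅ I[1,1], I[1,4].
μ_θ-semistable layers: μ^(1)=3/2; μ^(2)=-1

((0, 0, 1, 1); (2, 1, 0, 0))


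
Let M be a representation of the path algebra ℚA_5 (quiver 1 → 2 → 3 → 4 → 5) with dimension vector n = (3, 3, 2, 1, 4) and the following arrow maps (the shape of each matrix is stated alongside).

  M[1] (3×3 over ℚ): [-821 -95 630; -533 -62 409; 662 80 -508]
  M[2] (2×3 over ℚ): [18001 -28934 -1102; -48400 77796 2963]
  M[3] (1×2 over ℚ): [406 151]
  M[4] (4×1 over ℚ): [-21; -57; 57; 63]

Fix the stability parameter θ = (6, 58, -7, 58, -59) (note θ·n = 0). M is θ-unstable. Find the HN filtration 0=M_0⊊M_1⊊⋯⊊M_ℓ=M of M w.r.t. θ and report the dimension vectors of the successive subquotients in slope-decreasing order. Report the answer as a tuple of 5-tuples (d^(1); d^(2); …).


Barcode: M ≅ I[1,2], I[1,3], I[1,5], I[5,5]^3. HN layers by μ_θ (5 steps, strictly decreasing):
  μ^(1)=58; μ^(2)=51/2; μ^(3)=25/2; μ^(4)=6; μ^(5)=-59

((0, 1, 0, 0, 0); (0, 1, 1, 0, 0); (0, 1, 1, 1, 1); (3, 0, 0, 0, 0); (0, 0, 0, 0, 3))


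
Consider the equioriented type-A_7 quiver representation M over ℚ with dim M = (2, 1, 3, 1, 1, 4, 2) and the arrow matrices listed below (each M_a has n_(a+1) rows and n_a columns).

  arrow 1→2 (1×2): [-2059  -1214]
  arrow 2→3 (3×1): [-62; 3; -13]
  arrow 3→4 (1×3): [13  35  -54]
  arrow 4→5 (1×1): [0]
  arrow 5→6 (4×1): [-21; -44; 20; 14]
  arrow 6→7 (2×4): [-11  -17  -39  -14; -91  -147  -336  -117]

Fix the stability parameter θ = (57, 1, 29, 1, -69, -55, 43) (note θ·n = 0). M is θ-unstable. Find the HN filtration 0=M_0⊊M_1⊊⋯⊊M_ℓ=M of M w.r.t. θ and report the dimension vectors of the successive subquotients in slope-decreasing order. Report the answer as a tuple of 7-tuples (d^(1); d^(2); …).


Barcode: M ≅ I[1,1], I[1,4], I[3,3]^2, I[5,7], I[6,6]^2, I[6,7]. HN layers by μ_θ (6 steps, strictly decreasing):
  μ^(1)=57; μ^(2)=43; μ^(3)=29; μ^(4)=22; μ^(5)=-55; μ^(6)=-69

((1, 0, 0, 0, 0, 0, 0); (0, 0, 0, 0, 0, 0, 2); (0, 0, 2, 0, 0, 0, 0); (1, 1, 1, 1, 0, 0, 0); (0, 0, 0, 0, 0, 4, 0); (0, 0, 0, 0, 1, 0, 0))


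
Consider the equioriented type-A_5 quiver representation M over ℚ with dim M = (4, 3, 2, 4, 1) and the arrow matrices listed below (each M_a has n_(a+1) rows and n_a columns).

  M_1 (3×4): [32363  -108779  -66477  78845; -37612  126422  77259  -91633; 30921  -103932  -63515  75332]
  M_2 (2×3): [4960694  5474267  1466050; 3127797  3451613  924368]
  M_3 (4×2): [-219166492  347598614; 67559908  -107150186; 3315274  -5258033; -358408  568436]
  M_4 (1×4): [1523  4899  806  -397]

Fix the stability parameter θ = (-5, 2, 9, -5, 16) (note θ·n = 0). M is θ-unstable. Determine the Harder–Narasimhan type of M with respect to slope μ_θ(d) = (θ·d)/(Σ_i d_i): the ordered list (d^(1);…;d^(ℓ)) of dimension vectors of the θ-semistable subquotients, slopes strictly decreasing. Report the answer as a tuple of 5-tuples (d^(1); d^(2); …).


Interval decomposition of M: I[1,1], I[1,2], I[1,3], I[1,5], I[4,4]^3.
HN type (ℓ=4): μ^(1)=16; μ^(2)=9; μ^(3)=2; μ^(4)=-5

((0, 0, 0, 0, 1); (0, 0, 1, 0, 0); (0, 3, 1, 1, 0); (4, 0, 0, 3, 0))


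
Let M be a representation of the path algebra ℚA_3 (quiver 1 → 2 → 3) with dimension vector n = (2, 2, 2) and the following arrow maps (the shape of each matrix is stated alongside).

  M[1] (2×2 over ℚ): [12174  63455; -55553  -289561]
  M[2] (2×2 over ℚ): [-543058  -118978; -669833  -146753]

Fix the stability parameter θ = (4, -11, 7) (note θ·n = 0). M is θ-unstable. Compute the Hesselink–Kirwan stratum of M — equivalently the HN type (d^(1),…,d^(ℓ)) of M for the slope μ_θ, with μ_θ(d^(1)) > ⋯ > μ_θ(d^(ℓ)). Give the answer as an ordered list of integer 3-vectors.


Barcode: M ≅ I[1,2], I[1,3], I[3,3]. HN layers by μ_θ (2 steps, strictly decreasing):
  μ^(1)=7; μ^(2)=-7/2

((0, 0, 2); (2, 2, 0))


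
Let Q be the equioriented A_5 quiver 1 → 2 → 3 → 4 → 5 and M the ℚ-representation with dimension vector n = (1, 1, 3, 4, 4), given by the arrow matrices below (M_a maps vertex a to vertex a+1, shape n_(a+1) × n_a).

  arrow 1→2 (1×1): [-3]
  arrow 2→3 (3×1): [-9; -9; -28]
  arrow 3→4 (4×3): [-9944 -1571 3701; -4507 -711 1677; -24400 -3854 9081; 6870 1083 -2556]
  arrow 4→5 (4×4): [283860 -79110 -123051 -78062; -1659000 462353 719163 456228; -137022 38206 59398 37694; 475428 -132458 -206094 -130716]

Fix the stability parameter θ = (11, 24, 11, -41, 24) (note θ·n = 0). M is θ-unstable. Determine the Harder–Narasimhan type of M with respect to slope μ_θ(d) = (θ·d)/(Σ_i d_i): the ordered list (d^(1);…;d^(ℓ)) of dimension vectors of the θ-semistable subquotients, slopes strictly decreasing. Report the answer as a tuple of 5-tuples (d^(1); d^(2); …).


Barcode: M ≅ I[1,4], I[3,5]^2, I[4,5], I[5,5]. HN layers by μ_θ (4 steps, strictly decreasing):
  μ^(1)=24; μ^(2)=5/4; μ^(3)=-15; μ^(4)=-41

((0, 0, 0, 0, 4); (1, 1, 1, 1, 0); (0, 0, 2, 2, 0); (0, 0, 0, 1, 0))


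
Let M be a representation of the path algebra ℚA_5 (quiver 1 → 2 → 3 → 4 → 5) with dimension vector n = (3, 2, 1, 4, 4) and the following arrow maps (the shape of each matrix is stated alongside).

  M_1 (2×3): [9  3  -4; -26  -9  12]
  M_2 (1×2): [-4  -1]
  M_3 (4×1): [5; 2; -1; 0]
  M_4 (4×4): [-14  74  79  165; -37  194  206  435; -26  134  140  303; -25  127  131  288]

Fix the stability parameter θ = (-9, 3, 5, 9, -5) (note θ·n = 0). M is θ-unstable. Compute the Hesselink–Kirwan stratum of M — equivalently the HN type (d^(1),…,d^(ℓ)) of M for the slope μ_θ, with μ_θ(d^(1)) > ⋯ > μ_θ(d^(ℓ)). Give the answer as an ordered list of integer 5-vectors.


Interval decomposition of M: I[1,1], I[1,2], I[1,5], I[4,5]^3.
HN type (ℓ=3): μ^(1)=3; μ^(2)=2; μ^(3)=-9

((0, 2, 1, 1, 1); (0, 0, 0, 3, 3); (3, 0, 0, 0, 0))


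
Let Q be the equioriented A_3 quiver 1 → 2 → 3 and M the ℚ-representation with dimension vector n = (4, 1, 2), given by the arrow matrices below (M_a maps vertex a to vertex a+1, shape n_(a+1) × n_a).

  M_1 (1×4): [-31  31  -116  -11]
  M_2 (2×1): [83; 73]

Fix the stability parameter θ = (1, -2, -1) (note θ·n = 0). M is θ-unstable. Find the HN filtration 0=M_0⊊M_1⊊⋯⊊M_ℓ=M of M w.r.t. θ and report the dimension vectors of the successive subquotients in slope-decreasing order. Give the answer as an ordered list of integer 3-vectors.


Barcode: M ≅ I[1,1]^3, I[1,3], I[3,3]. HN layers by μ_θ (3 steps, strictly decreasing):
  μ^(1)=1; μ^(2)=-2/3; μ^(3)=-1

((3, 0, 0); (1, 1, 1); (0, 0, 1))


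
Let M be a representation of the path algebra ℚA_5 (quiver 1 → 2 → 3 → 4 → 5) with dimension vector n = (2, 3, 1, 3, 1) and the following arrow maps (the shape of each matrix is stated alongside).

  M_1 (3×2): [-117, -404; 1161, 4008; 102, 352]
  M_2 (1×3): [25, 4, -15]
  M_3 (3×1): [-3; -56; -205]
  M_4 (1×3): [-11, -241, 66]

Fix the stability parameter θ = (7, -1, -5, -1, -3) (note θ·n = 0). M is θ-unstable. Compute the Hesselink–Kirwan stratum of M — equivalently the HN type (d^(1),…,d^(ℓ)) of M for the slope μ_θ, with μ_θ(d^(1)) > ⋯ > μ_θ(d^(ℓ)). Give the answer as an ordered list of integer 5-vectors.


Interval decomposition of M: I[1,2], I[1,5], I[2,2], I[4,4]^2.
HN type (ℓ=3): μ^(1)=3; μ^(2)=-3/5; μ^(3)=-1

((1, 1, 0, 0, 0); (1, 1, 1, 1, 1); (0, 1, 0, 2, 0))


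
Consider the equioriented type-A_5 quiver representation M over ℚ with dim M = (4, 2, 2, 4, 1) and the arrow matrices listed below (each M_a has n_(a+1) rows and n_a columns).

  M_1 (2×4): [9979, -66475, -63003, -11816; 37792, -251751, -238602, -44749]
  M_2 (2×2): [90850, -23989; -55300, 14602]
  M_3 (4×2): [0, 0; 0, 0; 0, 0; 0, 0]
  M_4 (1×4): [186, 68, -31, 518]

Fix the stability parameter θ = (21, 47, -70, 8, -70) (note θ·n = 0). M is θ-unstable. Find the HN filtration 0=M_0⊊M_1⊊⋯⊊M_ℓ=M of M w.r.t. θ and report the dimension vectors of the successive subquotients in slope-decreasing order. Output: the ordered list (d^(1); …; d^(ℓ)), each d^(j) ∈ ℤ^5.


Interval decomposition of M: I[1,1]^2, I[1,2], I[1,3], I[3,3], I[4,4]^3, I[4,5].
HN type (ℓ=6): μ^(1)=47; μ^(2)=21; μ^(3)=8; μ^(4)=-2/3; μ^(5)=-31; μ^(6)=-70

((0, 1, 0, 0, 0); (3, 0, 0, 0, 0); (0, 0, 0, 3, 0); (1, 1, 1, 0, 0); (0, 0, 0, 1, 1); (0, 0, 1, 0, 0))


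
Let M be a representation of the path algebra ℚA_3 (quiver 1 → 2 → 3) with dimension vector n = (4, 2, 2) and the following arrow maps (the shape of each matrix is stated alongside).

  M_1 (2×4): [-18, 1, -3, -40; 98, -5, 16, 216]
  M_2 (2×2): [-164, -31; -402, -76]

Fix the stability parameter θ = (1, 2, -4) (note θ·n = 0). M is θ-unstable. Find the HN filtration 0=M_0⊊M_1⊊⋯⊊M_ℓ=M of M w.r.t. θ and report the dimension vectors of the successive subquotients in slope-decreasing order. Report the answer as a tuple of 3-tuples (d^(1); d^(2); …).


Barcode: M ≅ I[1,1]^2, I[1,3]^2. HN layers by μ_θ (2 steps, strictly decreasing):
  μ^(1)=1; μ^(2)=-1/3

((2, 0, 0); (2, 2, 2))


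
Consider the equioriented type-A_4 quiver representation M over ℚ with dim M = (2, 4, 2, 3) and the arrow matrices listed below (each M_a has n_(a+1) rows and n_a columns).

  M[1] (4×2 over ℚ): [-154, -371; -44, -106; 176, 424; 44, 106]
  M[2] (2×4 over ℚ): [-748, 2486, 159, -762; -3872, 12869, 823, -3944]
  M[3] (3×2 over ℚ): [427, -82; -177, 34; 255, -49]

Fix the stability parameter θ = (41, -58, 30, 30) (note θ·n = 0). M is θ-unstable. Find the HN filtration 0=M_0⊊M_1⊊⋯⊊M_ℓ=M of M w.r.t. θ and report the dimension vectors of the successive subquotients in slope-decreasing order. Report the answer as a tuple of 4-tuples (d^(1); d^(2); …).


Interval decomposition of M: I[1,1], I[1,4], I[2,2]^2, I[2,4], I[4,4].
HN type (ℓ=4): μ^(1)=41; μ^(2)=30; μ^(3)=-17/2; μ^(4)=-58

((1, 0, 0, 0); (0, 0, 2, 3); (1, 1, 0, 0); (0, 3, 0, 0))


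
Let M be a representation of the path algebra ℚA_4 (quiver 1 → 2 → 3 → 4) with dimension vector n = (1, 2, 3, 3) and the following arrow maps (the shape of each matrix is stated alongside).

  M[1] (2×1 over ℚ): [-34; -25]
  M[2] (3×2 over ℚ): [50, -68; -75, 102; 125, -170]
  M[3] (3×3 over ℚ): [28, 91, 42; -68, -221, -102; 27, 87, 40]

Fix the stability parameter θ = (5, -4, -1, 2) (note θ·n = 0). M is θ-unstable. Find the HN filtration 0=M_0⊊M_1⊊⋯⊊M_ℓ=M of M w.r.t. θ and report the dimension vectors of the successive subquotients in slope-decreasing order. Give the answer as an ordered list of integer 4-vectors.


Via rank(M_{q-1}∘⋯∘M_p): M ≅ I[1,2], I[2,4], I[3,3], I[3,4], I[4,4].
μ_θ-semistable layers: μ^(1)=2; μ^(2)=1/2; μ^(3)=-1; μ^(4)=-4

((0, 0, 0, 3); (1, 1, 0, 0); (0, 0, 3, 0); (0, 1, 0, 0))


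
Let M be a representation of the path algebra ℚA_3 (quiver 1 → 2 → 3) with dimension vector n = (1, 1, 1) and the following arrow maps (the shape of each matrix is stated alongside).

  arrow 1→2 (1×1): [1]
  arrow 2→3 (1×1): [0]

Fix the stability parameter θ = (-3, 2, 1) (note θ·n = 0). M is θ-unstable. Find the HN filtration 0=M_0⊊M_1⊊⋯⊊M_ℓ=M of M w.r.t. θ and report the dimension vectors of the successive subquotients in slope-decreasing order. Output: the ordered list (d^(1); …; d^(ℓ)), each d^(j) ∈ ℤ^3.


Barcode: M ≅ I[1,2], I[3,3]. HN layers by μ_θ (3 steps, strictly decreasing):
  μ^(1)=2; μ^(2)=1; μ^(3)=-3

((0, 1, 0); (0, 0, 1); (1, 0, 0))


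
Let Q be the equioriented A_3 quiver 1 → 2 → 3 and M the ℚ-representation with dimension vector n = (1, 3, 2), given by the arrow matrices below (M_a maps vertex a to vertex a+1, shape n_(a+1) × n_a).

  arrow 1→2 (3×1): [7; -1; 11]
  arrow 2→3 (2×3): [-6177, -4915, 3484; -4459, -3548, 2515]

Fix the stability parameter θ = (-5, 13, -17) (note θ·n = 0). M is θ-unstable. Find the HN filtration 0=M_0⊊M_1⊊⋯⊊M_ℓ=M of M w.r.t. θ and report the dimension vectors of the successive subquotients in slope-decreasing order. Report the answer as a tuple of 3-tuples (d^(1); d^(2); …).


Interval decomposition of M: I[1,2], I[2,3]^2.
HN type (ℓ=3): μ^(1)=13; μ^(2)=-2; μ^(3)=-5

((0, 1, 0); (0, 2, 2); (1, 0, 0))


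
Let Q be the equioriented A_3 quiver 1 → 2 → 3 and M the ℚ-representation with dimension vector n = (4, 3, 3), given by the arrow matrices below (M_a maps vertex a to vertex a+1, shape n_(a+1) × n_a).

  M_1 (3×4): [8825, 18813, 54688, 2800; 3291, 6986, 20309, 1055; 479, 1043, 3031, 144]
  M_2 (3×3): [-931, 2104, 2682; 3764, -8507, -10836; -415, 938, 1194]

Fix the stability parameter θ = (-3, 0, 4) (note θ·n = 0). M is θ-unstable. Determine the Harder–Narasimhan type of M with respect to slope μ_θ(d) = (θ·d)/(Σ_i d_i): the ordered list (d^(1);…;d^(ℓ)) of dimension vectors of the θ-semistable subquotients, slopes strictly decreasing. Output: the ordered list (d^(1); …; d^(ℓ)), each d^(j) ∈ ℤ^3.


Via rank(M_{q-1}∘⋯∘M_p): M ≅ I[1,1], I[1,2], I[1,3]^2, I[3,3].
μ_θ-semistable layers: μ^(1)=4; μ^(2)=0; μ^(3)=-3

((0, 0, 3); (0, 3, 0); (4, 0, 0))


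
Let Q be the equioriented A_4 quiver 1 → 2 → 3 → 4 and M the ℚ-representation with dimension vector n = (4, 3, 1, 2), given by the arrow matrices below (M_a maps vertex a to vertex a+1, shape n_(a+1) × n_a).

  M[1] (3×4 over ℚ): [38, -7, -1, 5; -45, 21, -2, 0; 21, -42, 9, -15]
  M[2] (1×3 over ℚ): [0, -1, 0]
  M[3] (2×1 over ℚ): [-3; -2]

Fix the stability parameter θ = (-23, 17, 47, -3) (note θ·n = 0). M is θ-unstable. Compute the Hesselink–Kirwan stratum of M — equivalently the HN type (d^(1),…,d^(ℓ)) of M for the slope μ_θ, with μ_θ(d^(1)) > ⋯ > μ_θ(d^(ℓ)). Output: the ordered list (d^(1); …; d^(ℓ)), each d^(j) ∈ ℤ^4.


Barcode: M ≅ I[1,1]^2, I[1,2], I[1,4], I[2,2], I[4,4]. HN layers by μ_θ (4 steps, strictly decreasing):
  μ^(1)=22; μ^(2)=17; μ^(3)=-3; μ^(4)=-23

((0, 0, 1, 1); (0, 3, 0, 0); (0, 0, 0, 1); (4, 0, 0, 0))


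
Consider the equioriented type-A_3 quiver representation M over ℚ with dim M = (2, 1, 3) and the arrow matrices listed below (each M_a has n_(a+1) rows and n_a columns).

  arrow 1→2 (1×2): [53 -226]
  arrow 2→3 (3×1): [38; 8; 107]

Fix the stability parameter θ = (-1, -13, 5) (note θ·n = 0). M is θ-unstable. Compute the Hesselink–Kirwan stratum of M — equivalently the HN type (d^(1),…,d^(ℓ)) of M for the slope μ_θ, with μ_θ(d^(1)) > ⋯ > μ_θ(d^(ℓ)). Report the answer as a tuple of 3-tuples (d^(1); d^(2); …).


Barcode: M ≅ I[1,1], I[1,3], I[3,3]^2. HN layers by μ_θ (3 steps, strictly decreasing):
  μ^(1)=5; μ^(2)=-1; μ^(3)=-7

((0, 0, 3); (1, 0, 0); (1, 1, 0))


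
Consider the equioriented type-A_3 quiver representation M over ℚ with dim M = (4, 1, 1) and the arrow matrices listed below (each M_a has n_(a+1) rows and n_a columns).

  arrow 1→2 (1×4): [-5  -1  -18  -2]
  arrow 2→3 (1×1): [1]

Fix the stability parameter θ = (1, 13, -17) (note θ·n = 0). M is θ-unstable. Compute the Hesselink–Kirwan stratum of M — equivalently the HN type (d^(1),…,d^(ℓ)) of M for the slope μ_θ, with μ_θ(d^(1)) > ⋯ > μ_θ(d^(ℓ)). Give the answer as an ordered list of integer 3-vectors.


Barcode: M ≅ I[1,1]^3, I[1,3]. HN layers by μ_θ (2 steps, strictly decreasing):
  μ^(1)=1; μ^(2)=-1

((3, 0, 0); (1, 1, 1))


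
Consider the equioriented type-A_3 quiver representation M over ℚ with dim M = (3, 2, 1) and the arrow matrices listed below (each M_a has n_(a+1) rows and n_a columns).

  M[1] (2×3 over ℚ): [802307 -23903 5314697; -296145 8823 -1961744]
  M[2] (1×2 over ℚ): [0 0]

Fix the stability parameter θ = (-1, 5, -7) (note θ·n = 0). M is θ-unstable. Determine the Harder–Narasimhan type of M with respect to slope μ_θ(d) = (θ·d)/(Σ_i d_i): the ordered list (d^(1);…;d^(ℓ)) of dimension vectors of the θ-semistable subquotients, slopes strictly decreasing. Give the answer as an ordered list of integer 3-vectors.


Barcode: M ≅ I[1,1], I[1,2]^2, I[3,3]. HN layers by μ_θ (3 steps, strictly decreasing):
  μ^(1)=5; μ^(2)=-1; μ^(3)=-7

((0, 2, 0); (3, 0, 0); (0, 0, 1))


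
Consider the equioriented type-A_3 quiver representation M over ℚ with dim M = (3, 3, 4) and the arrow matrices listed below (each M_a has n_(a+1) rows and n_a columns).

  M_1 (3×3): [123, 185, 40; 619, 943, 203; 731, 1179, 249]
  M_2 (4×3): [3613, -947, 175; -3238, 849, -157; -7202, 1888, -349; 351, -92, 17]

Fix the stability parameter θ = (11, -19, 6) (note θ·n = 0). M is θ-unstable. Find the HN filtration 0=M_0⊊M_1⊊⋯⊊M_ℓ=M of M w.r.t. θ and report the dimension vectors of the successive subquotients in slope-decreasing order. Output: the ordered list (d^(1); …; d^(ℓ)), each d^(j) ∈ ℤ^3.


Via rank(M_{q-1}∘⋯∘M_p): M ≅ I[1,1], I[1,3]^2, I[2,3], I[3,3].
μ_θ-semistable layers: μ^(1)=11; μ^(2)=6; μ^(3)=-4; μ^(4)=-19

((1, 0, 0); (0, 0, 4); (2, 2, 0); (0, 1, 0))


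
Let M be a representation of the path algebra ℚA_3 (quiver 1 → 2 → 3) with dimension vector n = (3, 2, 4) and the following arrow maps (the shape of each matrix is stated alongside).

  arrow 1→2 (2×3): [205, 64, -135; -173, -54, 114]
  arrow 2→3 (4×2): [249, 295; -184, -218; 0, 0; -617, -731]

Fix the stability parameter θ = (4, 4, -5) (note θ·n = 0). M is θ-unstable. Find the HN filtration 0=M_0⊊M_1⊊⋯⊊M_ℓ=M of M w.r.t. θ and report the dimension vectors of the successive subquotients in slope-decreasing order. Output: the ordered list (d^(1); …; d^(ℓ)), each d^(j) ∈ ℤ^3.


Via rank(M_{q-1}∘⋯∘M_p): M ≅ I[1,1], I[1,3]^2, I[3,3]^2.
μ_θ-semistable layers: μ^(1)=4; μ^(2)=1; μ^(3)=-5

((1, 0, 0); (2, 2, 2); (0, 0, 2))


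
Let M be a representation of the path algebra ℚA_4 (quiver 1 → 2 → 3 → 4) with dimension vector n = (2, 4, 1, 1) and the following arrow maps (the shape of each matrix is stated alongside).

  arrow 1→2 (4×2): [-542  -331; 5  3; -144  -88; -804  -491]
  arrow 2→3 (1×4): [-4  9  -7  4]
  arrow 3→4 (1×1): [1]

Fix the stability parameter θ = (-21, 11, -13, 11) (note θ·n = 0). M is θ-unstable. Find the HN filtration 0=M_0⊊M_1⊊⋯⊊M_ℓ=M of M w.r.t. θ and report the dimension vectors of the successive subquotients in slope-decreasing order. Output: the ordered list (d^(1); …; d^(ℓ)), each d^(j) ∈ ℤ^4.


Via rank(M_{q-1}∘⋯∘M_p): M ≅ I[1,2], I[1,4], I[2,2]^2.
μ_θ-semistable layers: μ^(1)=11; μ^(2)=-1; μ^(3)=-21

((0, 3, 0, 1); (0, 1, 1, 0); (2, 0, 0, 0))


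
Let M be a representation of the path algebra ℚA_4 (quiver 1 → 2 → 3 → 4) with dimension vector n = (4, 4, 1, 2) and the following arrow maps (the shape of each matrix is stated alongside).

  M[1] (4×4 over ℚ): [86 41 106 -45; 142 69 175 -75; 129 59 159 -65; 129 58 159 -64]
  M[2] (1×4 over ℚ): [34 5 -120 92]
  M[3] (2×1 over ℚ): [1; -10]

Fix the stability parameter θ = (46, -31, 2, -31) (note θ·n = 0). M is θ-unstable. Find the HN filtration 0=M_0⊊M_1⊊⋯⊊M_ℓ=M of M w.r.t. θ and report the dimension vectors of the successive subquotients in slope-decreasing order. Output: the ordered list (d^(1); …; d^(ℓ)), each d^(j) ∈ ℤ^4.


Via rank(M_{q-1}∘⋯∘M_p): M ≅ I[1,1], I[1,2]^2, I[1,4], I[2,2], I[4,4].
μ_θ-semistable layers: μ^(1)=46; μ^(2)=15/2; μ^(3)=-7/2; μ^(4)=-31

((1, 0, 0, 0); (2, 2, 0, 0); (1, 1, 1, 1); (0, 1, 0, 1))


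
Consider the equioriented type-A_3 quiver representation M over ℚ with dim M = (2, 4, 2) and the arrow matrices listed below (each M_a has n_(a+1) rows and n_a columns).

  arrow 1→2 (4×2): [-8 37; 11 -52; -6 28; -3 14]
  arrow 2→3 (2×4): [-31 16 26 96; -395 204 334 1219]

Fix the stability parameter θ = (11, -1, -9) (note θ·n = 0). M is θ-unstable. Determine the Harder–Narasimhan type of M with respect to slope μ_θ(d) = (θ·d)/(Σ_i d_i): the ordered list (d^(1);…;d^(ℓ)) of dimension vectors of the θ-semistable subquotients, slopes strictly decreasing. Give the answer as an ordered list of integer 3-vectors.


Interval decomposition of M: I[1,3]^2, I[2,2]^2.
HN type (ℓ=2): μ^(1)=1/3; μ^(2)=-1

((2, 2, 2); (0, 2, 0))


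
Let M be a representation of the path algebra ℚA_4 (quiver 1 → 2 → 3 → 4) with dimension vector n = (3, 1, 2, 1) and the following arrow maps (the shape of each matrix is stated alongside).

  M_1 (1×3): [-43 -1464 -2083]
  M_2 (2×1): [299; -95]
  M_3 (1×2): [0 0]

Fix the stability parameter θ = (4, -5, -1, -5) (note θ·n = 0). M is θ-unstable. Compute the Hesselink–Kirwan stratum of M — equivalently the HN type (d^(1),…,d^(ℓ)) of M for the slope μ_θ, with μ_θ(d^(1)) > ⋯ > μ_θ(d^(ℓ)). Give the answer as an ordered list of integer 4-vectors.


Barcode: M ≅ I[1,1]^2, I[1,3], I[3,3], I[4,4]. HN layers by μ_θ (4 steps, strictly decreasing):
  μ^(1)=4; μ^(2)=-2/3; μ^(3)=-1; μ^(4)=-5

((2, 0, 0, 0); (1, 1, 1, 0); (0, 0, 1, 0); (0, 0, 0, 1))


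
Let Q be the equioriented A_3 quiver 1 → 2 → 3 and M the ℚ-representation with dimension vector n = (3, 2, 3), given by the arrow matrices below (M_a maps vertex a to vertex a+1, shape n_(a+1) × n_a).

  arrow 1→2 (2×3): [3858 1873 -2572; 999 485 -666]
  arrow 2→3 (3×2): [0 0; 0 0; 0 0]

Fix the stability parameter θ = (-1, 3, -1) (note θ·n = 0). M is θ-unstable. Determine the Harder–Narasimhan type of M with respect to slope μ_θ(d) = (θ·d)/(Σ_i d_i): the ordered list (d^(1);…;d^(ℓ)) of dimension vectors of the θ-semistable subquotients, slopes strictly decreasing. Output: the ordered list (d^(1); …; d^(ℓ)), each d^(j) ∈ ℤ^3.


Interval decomposition of M: I[1,1], I[1,2]^2, I[3,3]^3.
HN type (ℓ=2): μ^(1)=3; μ^(2)=-1

((0, 2, 0); (3, 0, 3))


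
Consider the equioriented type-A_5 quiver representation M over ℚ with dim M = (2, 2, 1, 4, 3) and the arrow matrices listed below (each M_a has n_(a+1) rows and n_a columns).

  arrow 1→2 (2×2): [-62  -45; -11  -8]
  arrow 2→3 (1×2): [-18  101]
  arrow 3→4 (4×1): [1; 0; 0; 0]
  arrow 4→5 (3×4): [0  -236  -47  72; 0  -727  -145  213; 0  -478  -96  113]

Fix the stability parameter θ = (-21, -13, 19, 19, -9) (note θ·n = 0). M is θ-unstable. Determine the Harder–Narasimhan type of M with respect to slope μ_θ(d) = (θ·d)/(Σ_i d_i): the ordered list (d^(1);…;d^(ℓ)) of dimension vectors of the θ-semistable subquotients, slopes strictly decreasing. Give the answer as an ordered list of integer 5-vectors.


Barcode: M ≅ I[1,2], I[1,4], I[4,5]^3. HN layers by μ_θ (4 steps, strictly decreasing):
  μ^(1)=19; μ^(2)=5; μ^(3)=-13; μ^(4)=-21

((0, 0, 1, 1, 0); (0, 0, 0, 3, 3); (0, 2, 0, 0, 0); (2, 0, 0, 0, 0))


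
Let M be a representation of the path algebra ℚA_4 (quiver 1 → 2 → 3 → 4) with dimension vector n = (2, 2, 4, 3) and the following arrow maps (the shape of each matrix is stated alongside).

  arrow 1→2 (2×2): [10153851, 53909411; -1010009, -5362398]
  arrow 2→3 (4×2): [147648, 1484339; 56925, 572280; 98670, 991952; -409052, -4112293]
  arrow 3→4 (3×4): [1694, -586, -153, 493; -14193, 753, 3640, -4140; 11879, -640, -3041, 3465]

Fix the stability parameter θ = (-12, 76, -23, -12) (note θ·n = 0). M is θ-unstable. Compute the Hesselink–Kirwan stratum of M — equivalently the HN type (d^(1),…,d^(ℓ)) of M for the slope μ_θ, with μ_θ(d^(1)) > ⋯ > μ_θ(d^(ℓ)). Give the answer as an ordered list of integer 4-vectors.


Via rank(M_{q-1}∘⋯∘M_p): M ≅ I[1,4]^2, I[3,3], I[3,4].
μ_θ-semistable layers: μ^(1)=41/3; μ^(2)=-12; μ^(3)=-23

((0, 2, 2, 2); (2, 0, 0, 1); (0, 0, 2, 0))


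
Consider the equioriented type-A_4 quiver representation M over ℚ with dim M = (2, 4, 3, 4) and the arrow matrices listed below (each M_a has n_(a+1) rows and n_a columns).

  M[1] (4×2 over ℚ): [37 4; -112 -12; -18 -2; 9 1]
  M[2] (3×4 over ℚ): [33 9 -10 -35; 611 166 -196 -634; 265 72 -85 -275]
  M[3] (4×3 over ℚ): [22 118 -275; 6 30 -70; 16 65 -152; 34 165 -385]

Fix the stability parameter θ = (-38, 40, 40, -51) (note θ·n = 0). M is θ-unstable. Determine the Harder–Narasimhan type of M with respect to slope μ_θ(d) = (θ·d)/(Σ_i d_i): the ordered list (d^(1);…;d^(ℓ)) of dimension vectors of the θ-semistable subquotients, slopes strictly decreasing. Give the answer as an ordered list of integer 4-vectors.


Barcode: M ≅ I[1,4]^2, I[2,2], I[2,4], I[4,4]. HN layers by μ_θ (4 steps, strictly decreasing):
  μ^(1)=40; μ^(2)=29/3; μ^(3)=-38; μ^(4)=-51

((0, 1, 0, 0); (0, 3, 3, 3); (2, 0, 0, 0); (0, 0, 0, 1))


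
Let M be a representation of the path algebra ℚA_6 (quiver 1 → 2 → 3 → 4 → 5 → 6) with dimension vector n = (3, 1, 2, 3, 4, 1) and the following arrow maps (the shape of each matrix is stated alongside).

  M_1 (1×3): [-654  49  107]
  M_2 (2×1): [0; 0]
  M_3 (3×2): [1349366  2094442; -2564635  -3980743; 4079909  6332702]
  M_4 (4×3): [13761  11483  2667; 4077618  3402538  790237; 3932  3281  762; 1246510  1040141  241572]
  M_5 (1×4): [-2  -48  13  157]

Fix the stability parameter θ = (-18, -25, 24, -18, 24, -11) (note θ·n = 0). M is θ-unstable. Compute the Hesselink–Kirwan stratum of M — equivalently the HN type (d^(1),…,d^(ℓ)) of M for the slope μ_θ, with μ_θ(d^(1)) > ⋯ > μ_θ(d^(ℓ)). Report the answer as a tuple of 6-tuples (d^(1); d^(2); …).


Interval decomposition of M: I[1,1]^2, I[1,2], I[3,5]^2, I[4,5], I[5,6].
HN type (ℓ=5): μ^(1)=24; μ^(2)=13/2; μ^(3)=3; μ^(4)=-18; μ^(5)=-43/2

((0, 0, 0, 0, 3, 0); (0, 0, 0, 0, 1, 1); (0, 0, 2, 2, 0, 0); (2, 0, 0, 1, 0, 0); (1, 1, 0, 0, 0, 0))


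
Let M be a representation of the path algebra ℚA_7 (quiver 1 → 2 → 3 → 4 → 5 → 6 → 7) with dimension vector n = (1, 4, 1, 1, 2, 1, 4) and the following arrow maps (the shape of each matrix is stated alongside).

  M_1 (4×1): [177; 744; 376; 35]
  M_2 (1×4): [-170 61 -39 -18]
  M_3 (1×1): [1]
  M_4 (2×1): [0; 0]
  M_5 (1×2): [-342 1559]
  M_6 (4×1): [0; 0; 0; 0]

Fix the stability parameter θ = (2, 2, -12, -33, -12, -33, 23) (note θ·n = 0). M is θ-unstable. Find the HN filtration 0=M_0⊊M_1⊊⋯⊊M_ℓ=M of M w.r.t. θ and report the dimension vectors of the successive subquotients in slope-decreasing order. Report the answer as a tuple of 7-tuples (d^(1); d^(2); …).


Interval decomposition of M: I[1,2], I[2,2]^2, I[2,4], I[5,5], I[5,6], I[7,7]^4.
HN type (ℓ=5): μ^(1)=23; μ^(2)=2; μ^(3)=-12; μ^(4)=-43/3; μ^(5)=-45/2

((0, 0, 0, 0, 0, 0, 4); (1, 3, 0, 0, 0, 0, 0); (0, 0, 0, 0, 1, 0, 0); (0, 1, 1, 1, 0, 0, 0); (0, 0, 0, 0, 1, 1, 0))


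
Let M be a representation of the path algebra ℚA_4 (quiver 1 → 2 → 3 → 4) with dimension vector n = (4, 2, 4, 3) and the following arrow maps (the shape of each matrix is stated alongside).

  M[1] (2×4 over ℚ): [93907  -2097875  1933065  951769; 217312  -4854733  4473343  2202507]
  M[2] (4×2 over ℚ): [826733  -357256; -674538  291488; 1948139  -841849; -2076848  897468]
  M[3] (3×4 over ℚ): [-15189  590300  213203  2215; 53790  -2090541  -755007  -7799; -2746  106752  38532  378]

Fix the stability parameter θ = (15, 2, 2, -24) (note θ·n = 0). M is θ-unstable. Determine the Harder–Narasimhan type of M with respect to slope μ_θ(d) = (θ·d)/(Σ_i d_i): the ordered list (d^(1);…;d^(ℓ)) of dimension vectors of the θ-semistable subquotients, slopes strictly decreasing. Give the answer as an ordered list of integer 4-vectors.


Via rank(M_{q-1}∘⋯∘M_p): M ≅ I[1,1]^2, I[1,4]^2, I[3,3], I[3,4].
μ_θ-semistable layers: μ^(1)=15; μ^(2)=2; μ^(3)=-5/4; μ^(4)=-11

((2, 0, 0, 0); (0, 0, 1, 0); (2, 2, 2, 2); (0, 0, 1, 1))


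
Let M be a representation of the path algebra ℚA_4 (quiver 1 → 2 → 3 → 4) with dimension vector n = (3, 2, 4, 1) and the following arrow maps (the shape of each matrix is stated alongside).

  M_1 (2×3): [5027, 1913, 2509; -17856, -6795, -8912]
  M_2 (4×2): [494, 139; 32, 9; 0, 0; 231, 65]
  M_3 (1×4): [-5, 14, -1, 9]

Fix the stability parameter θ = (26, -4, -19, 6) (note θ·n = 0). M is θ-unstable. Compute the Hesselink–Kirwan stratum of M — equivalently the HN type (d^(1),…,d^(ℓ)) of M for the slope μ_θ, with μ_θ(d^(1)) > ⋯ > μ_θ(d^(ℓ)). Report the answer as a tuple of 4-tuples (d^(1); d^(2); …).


Barcode: M ≅ I[1,1], I[1,3], I[1,4], I[3,3]^2. HN layers by μ_θ (4 steps, strictly decreasing):
  μ^(1)=26; μ^(2)=6; μ^(3)=1; μ^(4)=-19

((1, 0, 0, 0); (0, 0, 0, 1); (2, 2, 2, 0); (0, 0, 2, 0))


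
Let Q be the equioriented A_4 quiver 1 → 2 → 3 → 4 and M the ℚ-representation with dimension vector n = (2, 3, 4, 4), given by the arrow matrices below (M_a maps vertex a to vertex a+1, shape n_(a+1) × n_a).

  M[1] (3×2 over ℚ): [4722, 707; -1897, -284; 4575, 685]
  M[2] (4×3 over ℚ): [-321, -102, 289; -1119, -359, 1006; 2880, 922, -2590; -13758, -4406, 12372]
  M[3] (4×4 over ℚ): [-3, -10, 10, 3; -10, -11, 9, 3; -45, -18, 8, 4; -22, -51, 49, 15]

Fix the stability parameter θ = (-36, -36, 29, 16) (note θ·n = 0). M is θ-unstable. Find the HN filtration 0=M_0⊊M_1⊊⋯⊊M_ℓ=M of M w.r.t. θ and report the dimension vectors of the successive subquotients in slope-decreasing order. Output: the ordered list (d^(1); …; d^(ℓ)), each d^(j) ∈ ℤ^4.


Via rank(M_{q-1}∘⋯∘M_p): M ≅ I[1,4]^2, I[2,2], I[3,3], I[3,4], I[4,4].
μ_θ-semistable layers: μ^(1)=29; μ^(2)=45/2; μ^(3)=16; μ^(4)=-36

((0, 0, 1, 0); (0, 0, 3, 3); (0, 0, 0, 1); (2, 3, 0, 0))


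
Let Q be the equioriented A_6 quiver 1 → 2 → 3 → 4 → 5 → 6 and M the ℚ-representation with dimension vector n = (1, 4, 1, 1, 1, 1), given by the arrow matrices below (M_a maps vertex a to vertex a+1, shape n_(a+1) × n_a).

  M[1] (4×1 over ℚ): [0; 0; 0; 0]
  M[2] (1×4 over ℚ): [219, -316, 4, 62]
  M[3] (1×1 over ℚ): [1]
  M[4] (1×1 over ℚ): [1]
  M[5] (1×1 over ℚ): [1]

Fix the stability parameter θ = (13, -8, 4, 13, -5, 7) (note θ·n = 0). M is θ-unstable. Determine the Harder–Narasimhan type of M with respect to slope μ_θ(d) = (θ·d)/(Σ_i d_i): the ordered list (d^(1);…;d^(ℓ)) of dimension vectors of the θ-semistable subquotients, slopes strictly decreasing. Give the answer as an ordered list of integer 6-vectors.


Barcode: M ≅ I[1,1], I[2,2]^3, I[2,6]. HN layers by μ_θ (4 steps, strictly decreasing):
  μ^(1)=13; μ^(2)=7; μ^(3)=4; μ^(4)=-8

((1, 0, 0, 0, 0, 0); (0, 0, 0, 0, 0, 1); (0, 0, 1, 1, 1, 0); (0, 4, 0, 0, 0, 0))


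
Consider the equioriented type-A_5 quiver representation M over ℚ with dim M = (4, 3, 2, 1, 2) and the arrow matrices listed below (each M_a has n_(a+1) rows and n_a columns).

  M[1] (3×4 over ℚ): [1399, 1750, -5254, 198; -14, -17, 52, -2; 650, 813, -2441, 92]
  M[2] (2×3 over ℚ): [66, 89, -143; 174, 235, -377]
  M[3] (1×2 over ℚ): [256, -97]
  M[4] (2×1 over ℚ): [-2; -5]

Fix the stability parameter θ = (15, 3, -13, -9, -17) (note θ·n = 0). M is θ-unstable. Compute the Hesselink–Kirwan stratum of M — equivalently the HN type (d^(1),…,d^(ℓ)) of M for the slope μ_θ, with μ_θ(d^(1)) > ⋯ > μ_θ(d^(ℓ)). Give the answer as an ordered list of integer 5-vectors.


Via rank(M_{q-1}∘⋯∘M_p): M ≅ I[1,1], I[1,2], I[1,3], I[1,5], I[5,5].
μ_θ-semistable layers: μ^(1)=15; μ^(2)=9; μ^(3)=5/3; μ^(4)=-21/5; μ^(5)=-17

((1, 0, 0, 0, 0); (1, 1, 0, 0, 0); (1, 1, 1, 0, 0); (1, 1, 1, 1, 1); (0, 0, 0, 0, 1))


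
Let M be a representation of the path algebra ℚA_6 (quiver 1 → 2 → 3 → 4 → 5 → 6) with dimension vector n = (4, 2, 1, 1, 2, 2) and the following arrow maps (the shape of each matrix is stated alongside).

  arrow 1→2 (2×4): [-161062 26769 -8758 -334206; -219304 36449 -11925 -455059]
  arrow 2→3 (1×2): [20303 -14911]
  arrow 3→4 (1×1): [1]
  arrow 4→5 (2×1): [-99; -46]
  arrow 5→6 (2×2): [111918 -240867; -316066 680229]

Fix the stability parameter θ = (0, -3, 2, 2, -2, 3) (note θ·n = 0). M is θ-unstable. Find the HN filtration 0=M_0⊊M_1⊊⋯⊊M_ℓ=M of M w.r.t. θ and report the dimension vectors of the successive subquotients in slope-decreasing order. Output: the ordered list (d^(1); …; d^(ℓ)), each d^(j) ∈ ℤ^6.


Via rank(M_{q-1}∘⋯∘M_p): M ≅ I[1,1]^2, I[1,2], I[1,5], I[5,6], I[6,6].
μ_θ-semistable layers: μ^(1)=3; μ^(2)=2/3; μ^(3)=0; μ^(4)=-3/2; μ^(5)=-2

((0, 0, 0, 0, 0, 2); (0, 0, 1, 1, 1, 0); (2, 0, 0, 0, 0, 0); (2, 2, 0, 0, 0, 0); (0, 0, 0, 0, 1, 0))


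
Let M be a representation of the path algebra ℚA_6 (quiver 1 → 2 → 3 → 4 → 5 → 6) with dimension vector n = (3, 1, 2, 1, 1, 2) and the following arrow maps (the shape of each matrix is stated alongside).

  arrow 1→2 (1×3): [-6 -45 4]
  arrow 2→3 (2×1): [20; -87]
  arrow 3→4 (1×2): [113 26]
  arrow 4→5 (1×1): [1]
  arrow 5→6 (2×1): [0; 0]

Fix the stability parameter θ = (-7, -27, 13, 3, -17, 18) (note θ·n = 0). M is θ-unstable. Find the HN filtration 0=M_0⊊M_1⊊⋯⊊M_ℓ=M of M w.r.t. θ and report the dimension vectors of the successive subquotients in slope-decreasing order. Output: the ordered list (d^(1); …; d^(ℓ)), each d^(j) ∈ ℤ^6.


Barcode: M ≅ I[1,1]^2, I[1,5], I[3,3], I[6,6]^2. HN layers by μ_θ (5 steps, strictly decreasing):
  μ^(1)=18; μ^(2)=13; μ^(3)=-1/3; μ^(4)=-7; μ^(5)=-17

((0, 0, 0, 0, 0, 2); (0, 0, 1, 0, 0, 0); (0, 0, 1, 1, 1, 0); (2, 0, 0, 0, 0, 0); (1, 1, 0, 0, 0, 0))


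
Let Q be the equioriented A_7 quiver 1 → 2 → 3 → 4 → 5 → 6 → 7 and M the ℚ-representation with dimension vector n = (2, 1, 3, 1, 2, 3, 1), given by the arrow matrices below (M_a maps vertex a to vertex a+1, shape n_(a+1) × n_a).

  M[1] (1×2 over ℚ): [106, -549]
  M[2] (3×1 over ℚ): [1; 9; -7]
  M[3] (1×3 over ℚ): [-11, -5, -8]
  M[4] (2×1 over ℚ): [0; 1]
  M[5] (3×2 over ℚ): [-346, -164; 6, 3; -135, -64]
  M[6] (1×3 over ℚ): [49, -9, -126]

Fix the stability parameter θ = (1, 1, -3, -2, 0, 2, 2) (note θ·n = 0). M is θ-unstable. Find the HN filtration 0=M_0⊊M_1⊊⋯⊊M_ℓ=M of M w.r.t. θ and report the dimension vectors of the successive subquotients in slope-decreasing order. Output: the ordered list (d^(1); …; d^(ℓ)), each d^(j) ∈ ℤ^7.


Interval decomposition of M: I[1,1], I[1,3], I[3,3], I[3,7], I[5,6], I[6,6].
HN type (ℓ=6): μ^(1)=2; μ^(2)=1; μ^(3)=0; μ^(4)=-1/3; μ^(5)=-2; μ^(6)=-3

((0, 0, 0, 0, 0, 3, 1); (1, 0, 0, 0, 0, 0, 0); (0, 0, 0, 0, 2, 0, 0); (1, 1, 1, 0, 0, 0, 0); (0, 0, 0, 1, 0, 0, 0); (0, 0, 2, 0, 0, 0, 0))


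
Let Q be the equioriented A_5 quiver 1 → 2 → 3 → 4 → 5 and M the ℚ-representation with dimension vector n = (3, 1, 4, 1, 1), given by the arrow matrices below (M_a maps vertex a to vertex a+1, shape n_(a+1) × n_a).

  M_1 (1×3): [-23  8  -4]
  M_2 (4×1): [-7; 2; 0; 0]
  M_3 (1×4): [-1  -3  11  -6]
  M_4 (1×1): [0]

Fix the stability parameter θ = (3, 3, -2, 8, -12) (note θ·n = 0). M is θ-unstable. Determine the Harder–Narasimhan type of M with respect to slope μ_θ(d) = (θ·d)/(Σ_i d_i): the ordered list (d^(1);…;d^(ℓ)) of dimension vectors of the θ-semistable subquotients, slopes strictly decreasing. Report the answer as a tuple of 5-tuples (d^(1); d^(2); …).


Barcode: M ≅ I[1,1]^2, I[1,4], I[3,3]^3, I[5,5]. HN layers by μ_θ (5 steps, strictly decreasing):
  μ^(1)=8; μ^(2)=3; μ^(3)=4/3; μ^(4)=-2; μ^(5)=-12

((0, 0, 0, 1, 0); (2, 0, 0, 0, 0); (1, 1, 1, 0, 0); (0, 0, 3, 0, 0); (0, 0, 0, 0, 1))


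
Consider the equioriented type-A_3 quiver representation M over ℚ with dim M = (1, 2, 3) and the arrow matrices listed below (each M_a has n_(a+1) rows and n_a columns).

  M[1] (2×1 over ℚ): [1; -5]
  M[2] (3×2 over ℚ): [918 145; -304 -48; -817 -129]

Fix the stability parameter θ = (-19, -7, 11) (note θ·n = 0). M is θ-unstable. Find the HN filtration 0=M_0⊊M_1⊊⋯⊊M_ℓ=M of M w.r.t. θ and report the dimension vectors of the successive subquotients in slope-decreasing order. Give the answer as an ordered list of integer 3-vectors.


Via rank(M_{q-1}∘⋯∘M_p): M ≅ I[1,3], I[2,3], I[3,3].
μ_θ-semistable layers: μ^(1)=11; μ^(2)=-7; μ^(3)=-19

((0, 0, 3); (0, 2, 0); (1, 0, 0))


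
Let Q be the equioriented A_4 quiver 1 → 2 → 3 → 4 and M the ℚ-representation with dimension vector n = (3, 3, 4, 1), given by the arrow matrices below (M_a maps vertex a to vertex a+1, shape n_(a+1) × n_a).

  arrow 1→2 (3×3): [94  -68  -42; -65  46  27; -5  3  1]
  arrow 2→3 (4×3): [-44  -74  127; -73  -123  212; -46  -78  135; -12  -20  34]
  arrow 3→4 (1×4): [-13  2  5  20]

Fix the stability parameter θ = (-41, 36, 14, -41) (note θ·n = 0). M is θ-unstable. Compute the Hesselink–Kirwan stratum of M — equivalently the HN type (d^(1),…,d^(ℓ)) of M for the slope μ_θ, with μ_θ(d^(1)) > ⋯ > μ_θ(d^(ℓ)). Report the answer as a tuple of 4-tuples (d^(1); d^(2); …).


Barcode: M ≅ I[1,1], I[1,3], I[1,4], I[2,3], I[3,3]. HN layers by μ_θ (4 steps, strictly decreasing):
  μ^(1)=25; μ^(2)=14; μ^(3)=3; μ^(4)=-41

((0, 2, 2, 0); (0, 0, 1, 0); (0, 1, 1, 1); (3, 0, 0, 0))
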